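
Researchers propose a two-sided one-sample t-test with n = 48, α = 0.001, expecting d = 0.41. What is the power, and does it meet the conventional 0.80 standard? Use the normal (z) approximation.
Power ≈ 0.33; the study is underpowered (power < 0.80)

Power calculation (one-sample t-test, normal approximation):
z_β = d · √n - z_{α/2}
z_β = 0.41 · √48 - 3.291
z_β = 0.41 · 6.928 - 3.291
z_β = -0.450

Power = Φ(z_β) = Φ(-0.450) ≈ 0.326

Effect size d = 0.41 is small by Cohen's convention (0.2/0.5/0.8).

Threshold: power ≥ 0.80 is conventionally adequate.
Power ≈ 0.33 → the study is underpowered (power < 0.80).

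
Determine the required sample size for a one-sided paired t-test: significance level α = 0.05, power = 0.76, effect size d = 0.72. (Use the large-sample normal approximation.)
n = 11 pairs

Sample size formula (paired t-test, normal approximation):
n = ((z_α + z_β) / d)²

z_α = 1.645 (for α = 0.05, one-sided)
z_β = 0.706 (for power = 0.76)
d = 0.72

n = ((1.645 + 0.706) / 0.72)²
n = (3.265)²
n ≈ 10.66
Round up to the next whole number: n = 11 pairs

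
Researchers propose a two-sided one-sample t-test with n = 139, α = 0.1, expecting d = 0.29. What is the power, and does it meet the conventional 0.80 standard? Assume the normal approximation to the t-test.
Power ≈ 0.96; the study is adequately powered (power ≥ 0.80)

Power calculation (one-sample t-test, normal approximation):
z_β = d · √n - z_{α/2}
z_β = 0.29 · √139 - 1.645
z_β = 0.29 · 11.790 - 1.645
z_β = 1.774

Power = Φ(z_β) = Φ(1.774) ≈ 0.962

Effect size d = 0.29 is small by Cohen's convention (0.2/0.5/0.8).

Threshold: power ≥ 0.80 is conventionally adequate.
Power ≈ 0.96 → the study is adequately powered (power ≥ 0.80).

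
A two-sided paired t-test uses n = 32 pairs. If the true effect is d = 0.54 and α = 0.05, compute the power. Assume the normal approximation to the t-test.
Power ≈ 0.86

Power calculation (paired t-test, normal approximation):
z_β = d · √n - z_{α/2}
z_β = 0.54 · √32 - 1.960
z_β = 0.54 · 5.657 - 1.960
z_β = 1.095

Power = Φ(z_β) = Φ(1.095) ≈ 0.863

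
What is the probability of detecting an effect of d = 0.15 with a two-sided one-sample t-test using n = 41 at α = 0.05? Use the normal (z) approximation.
Power ≈ 0.16

Power calculation (one-sample t-test, normal approximation):
z_β = d · √n - z_{α/2}
z_β = 0.15 · √41 - 1.960
z_β = 0.15 · 6.403 - 1.960
z_β = -0.999

Power = Φ(z_β) = Φ(-0.999) ≈ 0.159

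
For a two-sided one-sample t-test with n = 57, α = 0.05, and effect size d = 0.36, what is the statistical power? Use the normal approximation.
Power ≈ 0.78

Power calculation (one-sample t-test, normal approximation):
z_β = d · √n - z_{α/2}
z_β = 0.36 · √57 - 1.960
z_β = 0.36 · 7.550 - 1.960
z_β = 0.758

Power = Φ(z_β) = Φ(0.758) ≈ 0.776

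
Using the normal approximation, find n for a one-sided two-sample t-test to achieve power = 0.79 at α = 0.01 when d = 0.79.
n = 32 per group

Sample size formula (two-sample t-test, normal approximation):
n = 2 · ((z_α + z_β) / d)²

z_α = 2.326 (for α = 0.01, one-sided)
z_β = 0.806 (for power = 0.79)
d = 0.79

n = 2 · ((2.326 + 0.806) / 0.79)²
n = 2 · (3.965)²
n ≈ 31.44
Round up to the next whole number: n = 32 per group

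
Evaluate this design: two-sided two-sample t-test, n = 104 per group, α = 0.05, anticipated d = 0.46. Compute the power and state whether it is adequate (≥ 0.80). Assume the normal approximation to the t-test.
Power ≈ 0.91; the study is adequately powered (power ≥ 0.80)

Power calculation (two-sample t-test, normal approximation):
z_β = d · √(n/2) - z_{α/2}
z_β = 0.46 · √(104/2) - 1.960
z_β = 0.46 · 7.211 - 1.960
z_β = 1.357

Power = Φ(z_β) = Φ(1.357) ≈ 0.913

Effect size d = 0.46 is small by Cohen's convention (0.2/0.5/0.8).

Threshold: power ≥ 0.80 is conventionally adequate.
Power ≈ 0.91 → the study is adequately powered (power ≥ 0.80).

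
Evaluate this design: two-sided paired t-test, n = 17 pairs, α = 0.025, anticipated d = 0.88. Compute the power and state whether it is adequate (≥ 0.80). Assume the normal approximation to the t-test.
Power ≈ 0.92; the study is adequately powered (power ≥ 0.80)

Power calculation (paired t-test, normal approximation):
z_β = d · √n - z_{α/2}
z_β = 0.88 · √17 - 2.241
z_β = 0.88 · 4.123 - 2.241
z_β = 1.387

Power = Φ(z_β) = Φ(1.387) ≈ 0.917

Effect size d = 0.88 is large by Cohen's convention (0.2/0.5/0.8).

Threshold: power ≥ 0.80 is conventionally adequate.
Power ≈ 0.92 → the study is adequately powered (power ≥ 0.80).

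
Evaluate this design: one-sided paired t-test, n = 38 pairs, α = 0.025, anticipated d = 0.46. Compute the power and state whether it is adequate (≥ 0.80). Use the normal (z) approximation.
Power ≈ 0.81; the study is adequately powered (power ≥ 0.80)

Power calculation (paired t-test, normal approximation):
z_β = d · √n - z_α
z_β = 0.46 · √38 - 1.960
z_β = 0.46 · 6.164 - 1.960
z_β = 0.876

Power = Φ(z_β) = Φ(0.876) ≈ 0.809

Effect size d = 0.46 is small by Cohen's convention (0.2/0.5/0.8).

Threshold: power ≥ 0.80 is conventionally adequate.
Power ≈ 0.81 → the study is adequately powered (power ≥ 0.80).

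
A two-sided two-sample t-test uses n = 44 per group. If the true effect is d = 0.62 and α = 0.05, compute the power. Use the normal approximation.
Power ≈ 0.83

Power calculation (two-sample t-test, normal approximation):
z_β = d · √(n/2) - z_{α/2}
z_β = 0.62 · √(44/2) - 1.960
z_β = 0.62 · 4.690 - 1.960
z_β = 0.948

Power = Φ(z_β) = Φ(0.948) ≈ 0.828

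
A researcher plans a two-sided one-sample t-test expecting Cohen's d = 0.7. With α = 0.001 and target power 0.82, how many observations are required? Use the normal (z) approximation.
n = 37

Sample size formula (one-sample t-test, normal approximation):
n = ((z_{α/2} + z_β) / d)²

z_{α/2} = 3.291 (for α = 0.001, two-sided)
z_β = 0.915 (for power = 0.82)
d = 0.7

n = ((3.291 + 0.915) / 0.7)²
n = (6.009)²
n ≈ 36.11
Round up to the next whole number: n = 37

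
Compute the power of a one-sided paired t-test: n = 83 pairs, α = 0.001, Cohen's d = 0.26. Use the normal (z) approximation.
Power ≈ 0.24

Power calculation (paired t-test, normal approximation):
z_β = d · √n - z_α
z_β = 0.26 · √83 - 3.090
z_β = 0.26 · 9.110 - 3.090
z_β = -0.722

Power = Φ(z_β) = Φ(-0.722) ≈ 0.235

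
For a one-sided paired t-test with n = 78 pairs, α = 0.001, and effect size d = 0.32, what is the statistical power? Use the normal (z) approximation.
Power ≈ 0.40

Power calculation (paired t-test, normal approximation):
z_β = d · √n - z_α
z_β = 0.32 · √78 - 3.090
z_β = 0.32 · 8.832 - 3.090
z_β = -0.264

Power = Φ(z_β) = Φ(-0.264) ≈ 0.396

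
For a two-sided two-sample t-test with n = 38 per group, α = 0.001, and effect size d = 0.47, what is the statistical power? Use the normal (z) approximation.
Power ≈ 0.11

Power calculation (two-sample t-test, normal approximation):
z_β = d · √(n/2) - z_{α/2}
z_β = 0.47 · √(38/2) - 3.291
z_β = 0.47 · 4.359 - 3.291
z_β = -1.242

Power = Φ(z_β) = Φ(-1.242) ≈ 0.107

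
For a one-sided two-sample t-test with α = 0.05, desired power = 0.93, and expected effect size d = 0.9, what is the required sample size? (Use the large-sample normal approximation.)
n = 25 per group

Sample size formula (two-sample t-test, normal approximation):
n = 2 · ((z_α + z_β) / d)²

z_α = 1.645 (for α = 0.05, one-sided)
z_β = 1.476 (for power = 0.93)
d = 0.9

n = 2 · ((1.645 + 1.476) / 0.9)²
n = 2 · (3.468)²
n ≈ 24.05
Round up to the next whole number: n = 25 per group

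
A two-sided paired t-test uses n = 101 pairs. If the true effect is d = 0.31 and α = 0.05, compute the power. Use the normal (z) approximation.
Power ≈ 0.88

Power calculation (paired t-test, normal approximation):
z_β = d · √n - z_{α/2}
z_β = 0.31 · √101 - 1.960
z_β = 0.31 · 10.050 - 1.960
z_β = 1.155

Power = Φ(z_β) = Φ(1.155) ≈ 0.876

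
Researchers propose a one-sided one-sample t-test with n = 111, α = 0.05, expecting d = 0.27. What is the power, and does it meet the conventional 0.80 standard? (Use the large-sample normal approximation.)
Power ≈ 0.88; the study is adequately powered (power ≥ 0.80)

Power calculation (one-sample t-test, normal approximation):
z_β = d · √n - z_α
z_β = 0.27 · √111 - 1.645
z_β = 0.27 · 10.536 - 1.645
z_β = 1.200

Power = Φ(z_β) = Φ(1.200) ≈ 0.885

Effect size d = 0.27 is small by Cohen's convention (0.2/0.5/0.8).

Threshold: power ≥ 0.80 is conventionally adequate.
Power ≈ 0.88 → the study is adequately powered (power ≥ 0.80).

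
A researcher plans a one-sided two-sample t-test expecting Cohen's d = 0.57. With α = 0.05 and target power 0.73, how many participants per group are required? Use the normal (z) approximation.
n = 32 per group

Sample size formula (two-sample t-test, normal approximation):
n = 2 · ((z_α + z_β) / d)²

z_α = 1.645 (for α = 0.05, one-sided)
z_β = 0.613 (for power = 0.73)
d = 0.57

n = 2 · ((1.645 + 0.613) / 0.57)²
n = 2 · (3.961)²
n ≈ 31.38
Round up to the next whole number: n = 32 per group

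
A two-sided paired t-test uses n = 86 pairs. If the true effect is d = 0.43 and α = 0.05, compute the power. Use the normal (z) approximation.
Power ≈ 0.98

Power calculation (paired t-test, normal approximation):
z_β = d · √n - z_{α/2}
z_β = 0.43 · √86 - 1.960
z_β = 0.43 · 9.274 - 1.960
z_β = 2.028

Power = Φ(z_β) = Φ(2.028) ≈ 0.979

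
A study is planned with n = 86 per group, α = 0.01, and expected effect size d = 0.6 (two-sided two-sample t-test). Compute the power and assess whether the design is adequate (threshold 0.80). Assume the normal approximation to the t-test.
Power ≈ 0.91; the study is adequately powered (power ≥ 0.80)

Power calculation (two-sample t-test, normal approximation):
z_β = d · √(n/2) - z_{α/2}
z_β = 0.6 · √(86/2) - 2.576
z_β = 0.6 · 6.557 - 2.576
z_β = 1.359

Power = Φ(z_β) = Φ(1.359) ≈ 0.913

Effect size d = 0.6 is medium by Cohen's convention (0.2/0.5/0.8).

Threshold: power ≥ 0.80 is conventionally adequate.
Power ≈ 0.91 → the study is adequately powered (power ≥ 0.80).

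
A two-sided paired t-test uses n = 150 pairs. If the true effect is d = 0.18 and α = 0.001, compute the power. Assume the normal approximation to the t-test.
Power ≈ 0.14

Power calculation (paired t-test, normal approximation):
z_β = d · √n - z_{α/2}
z_β = 0.18 · √150 - 3.291
z_β = 0.18 · 12.247 - 3.291
z_β = -1.086

Power = Φ(z_β) = Φ(-1.086) ≈ 0.139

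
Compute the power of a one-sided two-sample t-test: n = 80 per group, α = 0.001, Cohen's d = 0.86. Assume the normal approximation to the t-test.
Power ≈ 0.99

Power calculation (two-sample t-test, normal approximation):
z_β = d · √(n/2) - z_α
z_β = 0.86 · √(80/2) - 3.090
z_β = 0.86 · 6.325 - 3.090
z_β = 2.349

Power = Φ(z_β) = Φ(2.349) ≈ 0.991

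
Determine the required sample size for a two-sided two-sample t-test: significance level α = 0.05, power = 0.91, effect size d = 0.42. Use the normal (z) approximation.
n = 124 per group

Sample size formula (two-sample t-test, normal approximation):
n = 2 · ((z_{α/2} + z_β) / d)²

z_{α/2} = 1.960 (for α = 0.05, two-sided)
z_β = 1.341 (for power = 0.91)
d = 0.42

n = 2 · ((1.960 + 1.341) / 0.42)²
n = 2 · (7.860)²
n ≈ 123.56
Round up to the next whole number: n = 124 per group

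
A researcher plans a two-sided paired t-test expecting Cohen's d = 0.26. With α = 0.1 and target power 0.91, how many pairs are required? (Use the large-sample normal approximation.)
n = 132 pairs

Sample size formula (paired t-test, normal approximation):
n = ((z_{α/2} + z_β) / d)²

z_{α/2} = 1.645 (for α = 0.1, two-sided)
z_β = 1.341 (for power = 0.91)
d = 0.26

n = ((1.645 + 1.341) / 0.26)²
n = (11.485)²
n ≈ 131.91
Round up to the next whole number: n = 132 pairs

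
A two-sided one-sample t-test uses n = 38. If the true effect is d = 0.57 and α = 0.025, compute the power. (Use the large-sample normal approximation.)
Power ≈ 0.90

Power calculation (one-sample t-test, normal approximation):
z_β = d · √n - z_{α/2}
z_β = 0.57 · √38 - 2.241
z_β = 0.57 · 6.164 - 2.241
z_β = 1.272

Power = Φ(z_β) = Φ(1.272) ≈ 0.898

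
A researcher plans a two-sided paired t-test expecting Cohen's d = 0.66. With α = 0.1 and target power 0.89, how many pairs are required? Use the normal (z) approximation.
n = 19 pairs

Sample size formula (paired t-test, normal approximation):
n = ((z_{α/2} + z_β) / d)²

z_{α/2} = 1.645 (for α = 0.1, two-sided)
z_β = 1.227 (for power = 0.89)
d = 0.66

n = ((1.645 + 1.227) / 0.66)²
n = (4.352)²
n ≈ 18.94
Round up to the next whole number: n = 19 pairs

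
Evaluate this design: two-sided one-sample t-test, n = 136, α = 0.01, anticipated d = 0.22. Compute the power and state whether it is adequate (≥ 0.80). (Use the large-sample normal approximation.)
Power ≈ 0.50; the study is underpowered (power < 0.80)

Power calculation (one-sample t-test, normal approximation):
z_β = d · √n - z_{α/2}
z_β = 0.22 · √136 - 2.576
z_β = 0.22 · 11.662 - 2.576
z_β = -0.010

Power = Φ(z_β) = Φ(-0.010) ≈ 0.496

Effect size d = 0.22 is small by Cohen's convention (0.2/0.5/0.8).

Threshold: power ≥ 0.80 is conventionally adequate.
Power ≈ 0.50 → the study is underpowered (power < 0.80).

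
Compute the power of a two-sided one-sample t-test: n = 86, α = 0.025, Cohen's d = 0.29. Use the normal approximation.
Power ≈ 0.67

Power calculation (one-sample t-test, normal approximation):
z_β = d · √n - z_{α/2}
z_β = 0.29 · √86 - 2.241
z_β = 0.29 · 9.274 - 2.241
z_β = 0.448

Power = Φ(z_β) = Φ(0.448) ≈ 0.673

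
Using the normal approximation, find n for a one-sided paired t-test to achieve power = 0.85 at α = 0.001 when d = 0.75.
n = 31 pairs

Sample size formula (paired t-test, normal approximation):
n = ((z_α + z_β) / d)²

z_α = 3.090 (for α = 0.001, one-sided)
z_β = 1.036 (for power = 0.85)
d = 0.75

n = ((3.090 + 1.036) / 0.75)²
n = (5.501)²
n ≈ 30.26
Round up to the next whole number: n = 31 pairs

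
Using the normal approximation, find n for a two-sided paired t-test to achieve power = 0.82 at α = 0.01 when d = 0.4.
n = 77 pairs

Sample size formula (paired t-test, normal approximation):
n = ((z_{α/2} + z_β) / d)²

z_{α/2} = 2.576 (for α = 0.01, two-sided)
z_β = 0.915 (for power = 0.82)
d = 0.4

n = ((2.576 + 0.915) / 0.4)²
n = (8.728)²
n ≈ 76.18
Round up to the next whole number: n = 77 pairs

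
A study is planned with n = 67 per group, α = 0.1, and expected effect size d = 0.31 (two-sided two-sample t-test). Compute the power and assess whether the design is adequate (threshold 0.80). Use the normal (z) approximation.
Power ≈ 0.56; the study is underpowered (power < 0.80)

Power calculation (two-sample t-test, normal approximation):
z_β = d · √(n/2) - z_{α/2}
z_β = 0.31 · √(67/2) - 1.645
z_β = 0.31 · 5.788 - 1.645
z_β = 0.149

Power = Φ(z_β) = Φ(0.149) ≈ 0.559

Effect size d = 0.31 is small by Cohen's convention (0.2/0.5/0.8).

Threshold: power ≥ 0.80 is conventionally adequate.
Power ≈ 0.56 → the study is underpowered (power < 0.80).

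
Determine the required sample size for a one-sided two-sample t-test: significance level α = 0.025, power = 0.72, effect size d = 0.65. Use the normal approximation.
n = 31 per group

Sample size formula (two-sample t-test, normal approximation):
n = 2 · ((z_α + z_β) / d)²

z_α = 1.960 (for α = 0.025, one-sided)
z_β = 0.583 (for power = 0.72)
d = 0.65

n = 2 · ((1.960 + 0.583) / 0.65)²
n = 2 · (3.912)²
n ≈ 30.61
Round up to the next whole number: n = 31 per group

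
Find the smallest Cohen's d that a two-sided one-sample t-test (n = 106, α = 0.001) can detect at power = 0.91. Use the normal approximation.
d ≈ 0.45

Minimum detectable effect (one-sample t-test, normal approximation):
d = (z_{α/2} + z_β) / √n
d = (3.291 + 1.341) / √106
d = 4.631 / 10.296
d ≈ 0.45

By Cohen's convention (0.2 small / 0.5 medium / 0.8 large): small effect.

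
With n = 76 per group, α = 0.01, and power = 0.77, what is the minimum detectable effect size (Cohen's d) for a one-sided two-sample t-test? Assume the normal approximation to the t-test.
d ≈ 0.50

Minimum detectable effect (two-sample t-test, normal approximation):
d = (z_α + z_β) / √(n/2)
d = (2.326 + 0.739) / √(76/2)
d = 3.065 / 6.164
d ≈ 0.50

By Cohen's convention (0.2 small / 0.5 medium / 0.8 large): medium effect.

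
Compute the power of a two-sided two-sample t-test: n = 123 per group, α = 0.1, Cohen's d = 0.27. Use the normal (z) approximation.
Power ≈ 0.68

Power calculation (two-sample t-test, normal approximation):
z_β = d · √(n/2) - z_{α/2}
z_β = 0.27 · √(123/2) - 1.645
z_β = 0.27 · 7.842 - 1.645
z_β = 0.473

Power = Φ(z_β) = Φ(0.473) ≈ 0.682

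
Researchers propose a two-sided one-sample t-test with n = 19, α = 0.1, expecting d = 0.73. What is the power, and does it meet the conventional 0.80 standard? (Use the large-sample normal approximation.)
Power ≈ 0.94; the study is adequately powered (power ≥ 0.80)

Power calculation (one-sample t-test, normal approximation):
z_β = d · √n - z_{α/2}
z_β = 0.73 · √19 - 1.645
z_β = 0.73 · 4.359 - 1.645
z_β = 1.537

Power = Φ(z_β) = Φ(1.537) ≈ 0.938

Effect size d = 0.73 is medium by Cohen's convention (0.2/0.5/0.8).

Threshold: power ≥ 0.80 is conventionally adequate.
Power ≈ 0.94 → the study is adequately powered (power ≥ 0.80).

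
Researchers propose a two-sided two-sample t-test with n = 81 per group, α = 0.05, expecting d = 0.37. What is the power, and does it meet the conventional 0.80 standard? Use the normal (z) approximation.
Power ≈ 0.65; the study is underpowered (power < 0.80)

Power calculation (two-sample t-test, normal approximation):
z_β = d · √(n/2) - z_{α/2}
z_β = 0.37 · √(81/2) - 1.960
z_β = 0.37 · 6.364 - 1.960
z_β = 0.395

Power = Φ(z_β) = Φ(0.395) ≈ 0.653

Effect size d = 0.37 is small by Cohen's convention (0.2/0.5/0.8).

Threshold: power ≥ 0.80 is conventionally adequate.
Power ≈ 0.65 → the study is underpowered (power < 0.80).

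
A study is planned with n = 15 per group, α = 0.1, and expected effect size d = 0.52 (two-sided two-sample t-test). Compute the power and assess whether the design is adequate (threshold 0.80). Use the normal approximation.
Power ≈ 0.41; the study is underpowered (power < 0.80)

Power calculation (two-sample t-test, normal approximation):
z_β = d · √(n/2) - z_{α/2}
z_β = 0.52 · √(15/2) - 1.645
z_β = 0.52 · 2.739 - 1.645
z_β = -0.221

Power = Φ(z_β) = Φ(-0.221) ≈ 0.413

Effect size d = 0.52 is medium by Cohen's convention (0.2/0.5/0.8).

Threshold: power ≥ 0.80 is conventionally adequate.
Power ≈ 0.41 → the study is underpowered (power < 0.80).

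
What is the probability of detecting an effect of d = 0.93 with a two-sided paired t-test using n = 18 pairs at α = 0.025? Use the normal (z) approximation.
Power ≈ 0.96

Power calculation (paired t-test, normal approximation):
z_β = d · √n - z_{α/2}
z_β = 0.93 · √18 - 2.241
z_β = 0.93 · 4.243 - 2.241
z_β = 1.704

Power = Φ(z_β) = Φ(1.704) ≈ 0.956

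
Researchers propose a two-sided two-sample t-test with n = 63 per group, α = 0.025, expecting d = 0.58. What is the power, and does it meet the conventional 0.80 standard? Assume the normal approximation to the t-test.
Power ≈ 0.84; the study is adequately powered (power ≥ 0.80)

Power calculation (two-sample t-test, normal approximation):
z_β = d · √(n/2) - z_{α/2}
z_β = 0.58 · √(63/2) - 2.241
z_β = 0.58 · 5.612 - 2.241
z_β = 1.014

Power = Φ(z_β) = Φ(1.014) ≈ 0.845

Effect size d = 0.58 is medium by Cohen's convention (0.2/0.5/0.8).

Threshold: power ≥ 0.80 is conventionally adequate.
Power ≈ 0.84 → the study is adequately powered (power ≥ 0.80).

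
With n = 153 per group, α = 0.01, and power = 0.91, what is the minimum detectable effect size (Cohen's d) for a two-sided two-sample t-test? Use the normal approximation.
d ≈ 0.45

Minimum detectable effect (two-sample t-test, normal approximation):
d = (z_{α/2} + z_β) / √(n/2)
d = (2.576 + 1.341) / √(153/2)
d = 3.917 / 8.746
d ≈ 0.45

By Cohen's convention (0.2 small / 0.5 medium / 0.8 large): small effect.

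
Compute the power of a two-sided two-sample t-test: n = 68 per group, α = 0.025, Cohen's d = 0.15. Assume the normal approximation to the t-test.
Power ≈ 0.09

Power calculation (two-sample t-test, normal approximation):
z_β = d · √(n/2) - z_{α/2}
z_β = 0.15 · √(68/2) - 2.241
z_β = 0.15 · 5.831 - 2.241
z_β = -1.367

Power = Φ(z_β) = Φ(-1.367) ≈ 0.086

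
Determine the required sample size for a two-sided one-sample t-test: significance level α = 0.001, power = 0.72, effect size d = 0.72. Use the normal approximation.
n = 29

Sample size formula (one-sample t-test, normal approximation):
n = ((z_{α/2} + z_β) / d)²

z_{α/2} = 3.291 (for α = 0.001, two-sided)
z_β = 0.583 (for power = 0.72)
d = 0.72

n = ((3.291 + 0.583) / 0.72)²
n = (5.381)²
n ≈ 28.96
Round up to the next whole number: n = 29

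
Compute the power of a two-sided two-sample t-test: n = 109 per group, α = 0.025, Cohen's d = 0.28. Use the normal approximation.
Power ≈ 0.43

Power calculation (two-sample t-test, normal approximation):
z_β = d · √(n/2) - z_{α/2}
z_β = 0.28 · √(109/2) - 2.241
z_β = 0.28 · 7.382 - 2.241
z_β = -0.174

Power = Φ(z_β) = Φ(-0.174) ≈ 0.431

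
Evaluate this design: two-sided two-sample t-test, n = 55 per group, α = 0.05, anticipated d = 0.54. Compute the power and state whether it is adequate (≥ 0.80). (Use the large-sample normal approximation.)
Power ≈ 0.81; the study is adequately powered (power ≥ 0.80)

Power calculation (two-sample t-test, normal approximation):
z_β = d · √(n/2) - z_{α/2}
z_β = 0.54 · √(55/2) - 1.960
z_β = 0.54 · 5.244 - 1.960
z_β = 0.872

Power = Φ(z_β) = Φ(0.872) ≈ 0.808

Effect size d = 0.54 is medium by Cohen's convention (0.2/0.5/0.8).

Threshold: power ≥ 0.80 is conventionally adequate.
Power ≈ 0.81 → the study is adequately powered (power ≥ 0.80).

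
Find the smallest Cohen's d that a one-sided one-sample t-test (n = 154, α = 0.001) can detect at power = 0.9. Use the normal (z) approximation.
d ≈ 0.35

Minimum detectable effect (one-sample t-test, normal approximation):
d = (z_α + z_β) / √n
d = (3.090 + 1.282) / √154
d = 4.372 / 12.410
d ≈ 0.35

By Cohen's convention (0.2 small / 0.5 medium / 0.8 large): small effect.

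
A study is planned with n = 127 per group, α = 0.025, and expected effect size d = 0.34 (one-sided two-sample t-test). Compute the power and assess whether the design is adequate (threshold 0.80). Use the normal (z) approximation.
Power ≈ 0.77; the study is underpowered (power < 0.80)

Power calculation (two-sample t-test, normal approximation):
z_β = d · √(n/2) - z_α
z_β = 0.34 · √(127/2) - 1.960
z_β = 0.34 · 7.969 - 1.960
z_β = 0.749

Power = Φ(z_β) = Φ(0.749) ≈ 0.773

Effect size d = 0.34 is small by Cohen's convention (0.2/0.5/0.8).

Threshold: power ≥ 0.80 is conventionally adequate.
Power ≈ 0.77 → the study is underpowered (power < 0.80).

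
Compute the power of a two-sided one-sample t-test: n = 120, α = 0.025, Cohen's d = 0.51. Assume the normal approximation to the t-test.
Power ≈ 1.00

Power calculation (one-sample t-test, normal approximation):
z_β = d · √n - z_{α/2}
z_β = 0.51 · √120 - 2.241
z_β = 0.51 · 10.954 - 2.241
z_β = 3.345

Power = Φ(z_β) = Φ(3.345) ≈ 1.000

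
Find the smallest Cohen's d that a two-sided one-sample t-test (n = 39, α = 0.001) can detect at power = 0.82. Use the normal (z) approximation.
d ≈ 0.67

Minimum detectable effect (one-sample t-test, normal approximation):
d = (z_{α/2} + z_β) / √n
d = (3.291 + 0.915) / √39
d = 4.206 / 6.245
d ≈ 0.67

By Cohen's convention (0.2 small / 0.5 medium / 0.8 large): medium effect.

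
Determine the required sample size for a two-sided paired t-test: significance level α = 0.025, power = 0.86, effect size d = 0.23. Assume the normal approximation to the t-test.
n = 209 pairs

Sample size formula (paired t-test, normal approximation):
n = ((z_{α/2} + z_β) / d)²

z_{α/2} = 2.241 (for α = 0.025, two-sided)
z_β = 1.080 (for power = 0.86)
d = 0.23

n = ((2.241 + 1.080) / 0.23)²
n = (14.439)²
n ≈ 208.48
Round up to the next whole number: n = 209 pairs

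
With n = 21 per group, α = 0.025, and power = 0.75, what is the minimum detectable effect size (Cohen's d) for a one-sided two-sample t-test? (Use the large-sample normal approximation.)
d ≈ 0.81

Minimum detectable effect (two-sample t-test, normal approximation):
d = (z_α + z_β) / √(n/2)
d = (1.960 + 0.674) / √(21/2)
d = 2.634 / 3.240
d ≈ 0.81

By Cohen's convention (0.2 small / 0.5 medium / 0.8 large): large effect.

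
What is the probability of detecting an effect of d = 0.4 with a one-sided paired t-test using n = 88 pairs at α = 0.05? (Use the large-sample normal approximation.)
Power ≈ 0.98

Power calculation (paired t-test, normal approximation):
z_β = d · √n - z_α
z_β = 0.4 · √88 - 1.645
z_β = 0.4 · 9.381 - 1.645
z_β = 2.107

Power = Φ(z_β) = Φ(2.107) ≈ 0.982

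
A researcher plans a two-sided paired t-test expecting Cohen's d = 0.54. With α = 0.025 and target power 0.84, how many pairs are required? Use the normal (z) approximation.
n = 36 pairs

Sample size formula (paired t-test, normal approximation):
n = ((z_{α/2} + z_β) / d)²

z_{α/2} = 2.241 (for α = 0.025, two-sided)
z_β = 0.994 (for power = 0.84)
d = 0.54

n = ((2.241 + 0.994) / 0.54)²
n = (5.991)²
n ≈ 35.89
Round up to the next whole number: n = 36 pairs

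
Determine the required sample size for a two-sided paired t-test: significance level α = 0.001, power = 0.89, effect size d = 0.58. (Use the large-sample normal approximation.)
n = 61 pairs

Sample size formula (paired t-test, normal approximation):
n = ((z_{α/2} + z_β) / d)²

z_{α/2} = 3.291 (for α = 0.001, two-sided)
z_β = 1.227 (for power = 0.89)
d = 0.58

n = ((3.291 + 1.227) / 0.58)²
n = (7.790)²
n ≈ 60.68
Round up to the next whole number: n = 61 pairs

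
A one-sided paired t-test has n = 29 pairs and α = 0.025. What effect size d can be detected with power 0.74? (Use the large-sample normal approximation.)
d ≈ 0.48

Minimum detectable effect (paired t-test, normal approximation):
d = (z_α + z_β) / √n
d = (1.960 + 0.643) / √29
d = 2.603 / 5.385
d ≈ 0.48

By Cohen's convention (0.2 small / 0.5 medium / 0.8 large): small effect.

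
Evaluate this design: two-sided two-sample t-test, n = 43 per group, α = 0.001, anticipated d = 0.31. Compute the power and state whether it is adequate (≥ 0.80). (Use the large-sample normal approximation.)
Power ≈ 0.03; the study is underpowered (power < 0.80)

Power calculation (two-sample t-test, normal approximation):
z_β = d · √(n/2) - z_{α/2}
z_β = 0.31 · √(43/2) - 3.291
z_β = 0.31 · 4.637 - 3.291
z_β = -1.853

Power = Φ(z_β) = Φ(-1.853) ≈ 0.032

Effect size d = 0.31 is small by Cohen's convention (0.2/0.5/0.8).

Threshold: power ≥ 0.80 is conventionally adequate.
Power ≈ 0.03 → the study is underpowered (power < 0.80).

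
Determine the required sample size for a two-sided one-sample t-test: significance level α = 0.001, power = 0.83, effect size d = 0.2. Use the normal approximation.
n = 451

Sample size formula (one-sample t-test, normal approximation):
n = ((z_{α/2} + z_β) / d)²

z_{α/2} = 3.291 (for α = 0.001, two-sided)
z_β = 0.954 (for power = 0.83)
d = 0.2

n = ((3.291 + 0.954) / 0.2)²
n = (21.225)²
n ≈ 450.50
Round up to the next whole number: n = 451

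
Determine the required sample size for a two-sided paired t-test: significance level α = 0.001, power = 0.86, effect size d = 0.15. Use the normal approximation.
n = 850 pairs

Sample size formula (paired t-test, normal approximation):
n = ((z_{α/2} + z_β) / d)²

z_{α/2} = 3.291 (for α = 0.001, two-sided)
z_β = 1.080 (for power = 0.86)
d = 0.15

n = ((3.291 + 1.080) / 0.15)²
n = (29.140)²
n ≈ 849.14
Round up to the next whole number: n = 850 pairs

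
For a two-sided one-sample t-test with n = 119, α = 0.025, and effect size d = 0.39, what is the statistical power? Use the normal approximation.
Power ≈ 0.98

Power calculation (one-sample t-test, normal approximation):
z_β = d · √n - z_{α/2}
z_β = 0.39 · √119 - 2.241
z_β = 0.39 · 10.909 - 2.241
z_β = 2.013

Power = Φ(z_β) = Φ(2.013) ≈ 0.978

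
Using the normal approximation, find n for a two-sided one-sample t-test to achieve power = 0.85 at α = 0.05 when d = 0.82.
n = 14

Sample size formula (one-sample t-test, normal approximation):
n = ((z_{α/2} + z_β) / d)²

z_{α/2} = 1.960 (for α = 0.05, two-sided)
z_β = 1.036 (for power = 0.85)
d = 0.82

n = ((1.960 + 1.036) / 0.82)²
n = (3.654)²
n ≈ 13.35
Round up to the next whole number: n = 14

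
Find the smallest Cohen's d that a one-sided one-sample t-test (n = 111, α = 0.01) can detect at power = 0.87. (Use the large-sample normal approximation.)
d ≈ 0.33

Minimum detectable effect (one-sample t-test, normal approximation):
d = (z_α + z_β) / √n
d = (2.326 + 1.126) / √111
d = 3.453 / 10.536
d ≈ 0.33

By Cohen's convention (0.2 small / 0.5 medium / 0.8 large): small effect.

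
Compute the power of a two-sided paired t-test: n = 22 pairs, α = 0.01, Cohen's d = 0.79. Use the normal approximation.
Power ≈ 0.87

Power calculation (paired t-test, normal approximation):
z_β = d · √n - z_{α/2}
z_β = 0.79 · √22 - 2.576
z_β = 0.79 · 4.690 - 2.576
z_β = 1.130

Power = Φ(z_β) = Φ(1.130) ≈ 0.871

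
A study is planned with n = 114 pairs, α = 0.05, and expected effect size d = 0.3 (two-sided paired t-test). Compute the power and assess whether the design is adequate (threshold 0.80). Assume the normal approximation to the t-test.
Power ≈ 0.89; the study is adequately powered (power ≥ 0.80)

Power calculation (paired t-test, normal approximation):
z_β = d · √n - z_{α/2}
z_β = 0.3 · √114 - 1.960
z_β = 0.3 · 10.677 - 1.960
z_β = 1.243

Power = Φ(z_β) = Φ(1.243) ≈ 0.893

Effect size d = 0.3 is small by Cohen's convention (0.2/0.5/0.8).

Threshold: power ≥ 0.80 is conventionally adequate.
Power ≈ 0.89 → the study is adequately powered (power ≥ 0.80).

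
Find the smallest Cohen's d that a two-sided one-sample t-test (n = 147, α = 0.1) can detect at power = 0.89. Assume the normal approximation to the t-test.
d ≈ 0.24

Minimum detectable effect (one-sample t-test, normal approximation):
d = (z_{α/2} + z_β) / √n
d = (1.645 + 1.227) / √147
d = 2.871 / 12.124
d ≈ 0.24

By Cohen's convention (0.2 small / 0.5 medium / 0.8 large): small effect.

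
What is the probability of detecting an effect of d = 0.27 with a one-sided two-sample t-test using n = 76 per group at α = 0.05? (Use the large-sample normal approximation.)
Power ≈ 0.51

Power calculation (two-sample t-test, normal approximation):
z_β = d · √(n/2) - z_α
z_β = 0.27 · √(76/2) - 1.645
z_β = 0.27 · 6.164 - 1.645
z_β = 0.020

Power = Φ(z_β) = Φ(0.020) ≈ 0.508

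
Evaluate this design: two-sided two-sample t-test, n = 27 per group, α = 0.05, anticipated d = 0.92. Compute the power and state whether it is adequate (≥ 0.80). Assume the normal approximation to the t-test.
Power ≈ 0.92; the study is adequately powered (power ≥ 0.80)

Power calculation (two-sample t-test, normal approximation):
z_β = d · √(n/2) - z_{α/2}
z_β = 0.92 · √(27/2) - 1.960
z_β = 0.92 · 3.674 - 1.960
z_β = 1.420

Power = Φ(z_β) = Φ(1.420) ≈ 0.922

Effect size d = 0.92 is large by Cohen's convention (0.2/0.5/0.8).

Threshold: power ≥ 0.80 is conventionally adequate.
Power ≈ 0.92 → the study is adequately powered (power ≥ 0.80).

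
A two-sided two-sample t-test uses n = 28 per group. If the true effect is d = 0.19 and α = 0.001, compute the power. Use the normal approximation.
Power ≈ 0.00

Power calculation (two-sample t-test, normal approximation):
z_β = d · √(n/2) - z_{α/2}
z_β = 0.19 · √(28/2) - 3.291
z_β = 0.19 · 3.742 - 3.291
z_β = -2.580

Power = Φ(z_β) = Φ(-2.580) ≈ 0.005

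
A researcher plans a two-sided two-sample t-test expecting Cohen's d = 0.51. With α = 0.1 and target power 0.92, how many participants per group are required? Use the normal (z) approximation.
n = 72 per group

Sample size formula (two-sample t-test, normal approximation):
n = 2 · ((z_{α/2} + z_β) / d)²

z_{α/2} = 1.645 (for α = 0.1, two-sided)
z_β = 1.405 (for power = 0.92)
d = 0.51

n = 2 · ((1.645 + 1.405) / 0.51)²
n = 2 · (5.980)²
n ≈ 71.52
Round up to the next whole number: n = 72 per group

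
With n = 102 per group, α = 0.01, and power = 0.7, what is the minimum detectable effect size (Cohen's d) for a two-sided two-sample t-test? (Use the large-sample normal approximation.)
d ≈ 0.43

Minimum detectable effect (two-sample t-test, normal approximation):
d = (z_{α/2} + z_β) / √(n/2)
d = (2.576 + 0.524) / √(102/2)
d = 3.100 / 7.141
d ≈ 0.43

By Cohen's convention (0.2 small / 0.5 medium / 0.8 large): small effect.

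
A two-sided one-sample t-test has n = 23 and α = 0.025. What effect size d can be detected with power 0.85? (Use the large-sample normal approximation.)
d ≈ 0.68

Minimum detectable effect (one-sample t-test, normal approximation):
d = (z_{α/2} + z_β) / √n
d = (2.241 + 1.036) / √23
d = 3.278 / 4.796
d ≈ 0.68

By Cohen's convention (0.2 small / 0.5 medium / 0.8 large): medium effect.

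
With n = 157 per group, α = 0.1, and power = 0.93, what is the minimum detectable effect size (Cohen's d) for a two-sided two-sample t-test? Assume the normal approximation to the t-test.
d ≈ 0.35

Minimum detectable effect (two-sample t-test, normal approximation):
d = (z_{α/2} + z_β) / √(n/2)
d = (1.645 + 1.476) / √(157/2)
d = 3.121 / 8.860
d ≈ 0.35

By Cohen's convention (0.2 small / 0.5 medium / 0.8 large): small effect.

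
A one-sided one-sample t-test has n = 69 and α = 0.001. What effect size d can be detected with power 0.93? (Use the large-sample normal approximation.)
d ≈ 0.55

Minimum detectable effect (one-sample t-test, normal approximation):
d = (z_α + z_β) / √n
d = (3.090 + 1.476) / √69
d = 4.566 / 8.307
d ≈ 0.55

By Cohen's convention (0.2 small / 0.5 medium / 0.8 large): medium effect.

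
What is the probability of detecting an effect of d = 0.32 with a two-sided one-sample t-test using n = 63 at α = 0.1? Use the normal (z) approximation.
Power ≈ 0.81

Power calculation (one-sample t-test, normal approximation):
z_β = d · √n - z_{α/2}
z_β = 0.32 · √63 - 1.645
z_β = 0.32 · 7.937 - 1.645
z_β = 0.895

Power = Φ(z_β) = Φ(0.895) ≈ 0.815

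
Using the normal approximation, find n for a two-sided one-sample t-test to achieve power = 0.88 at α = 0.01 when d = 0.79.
n = 23

Sample size formula (one-sample t-test, normal approximation):
n = ((z_{α/2} + z_β) / d)²

z_{α/2} = 2.576 (for α = 0.01, two-sided)
z_β = 1.175 (for power = 0.88)
d = 0.79

n = ((2.576 + 1.175) / 0.79)²
n = (4.748)²
n ≈ 22.54
Round up to the next whole number: n = 23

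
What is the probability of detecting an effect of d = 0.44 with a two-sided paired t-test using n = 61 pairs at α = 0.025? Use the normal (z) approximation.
Power ≈ 0.88

Power calculation (paired t-test, normal approximation):
z_β = d · √n - z_{α/2}
z_β = 0.44 · √61 - 2.241
z_β = 0.44 · 7.810 - 2.241
z_β = 1.195

Power = Φ(z_β) = Φ(1.195) ≈ 0.884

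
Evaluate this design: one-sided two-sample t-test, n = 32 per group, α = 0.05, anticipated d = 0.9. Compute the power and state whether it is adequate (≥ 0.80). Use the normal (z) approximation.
Power ≈ 0.97; the study is adequately powered (power ≥ 0.80)

Power calculation (two-sample t-test, normal approximation):
z_β = d · √(n/2) - z_α
z_β = 0.9 · √(32/2) - 1.645
z_β = 0.9 · 4.000 - 1.645
z_β = 1.955

Power = Φ(z_β) = Φ(1.955) ≈ 0.975

Effect size d = 0.9 is large by Cohen's convention (0.2/0.5/0.8).

Threshold: power ≥ 0.80 is conventionally adequate.
Power ≈ 0.97 → the study is adequately powered (power ≥ 0.80).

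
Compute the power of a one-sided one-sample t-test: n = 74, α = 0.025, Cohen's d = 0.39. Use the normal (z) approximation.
Power ≈ 0.92

Power calculation (one-sample t-test, normal approximation):
z_β = d · √n - z_α
z_β = 0.39 · √74 - 1.960
z_β = 0.39 · 8.602 - 1.960
z_β = 1.395

Power = Φ(z_β) = Φ(1.395) ≈ 0.918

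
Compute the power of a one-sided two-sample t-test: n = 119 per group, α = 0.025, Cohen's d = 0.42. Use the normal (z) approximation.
Power ≈ 0.90

Power calculation (two-sample t-test, normal approximation):
z_β = d · √(n/2) - z_α
z_β = 0.42 · √(119/2) - 1.960
z_β = 0.42 · 7.714 - 1.960
z_β = 1.280

Power = Φ(z_β) = Φ(1.280) ≈ 0.900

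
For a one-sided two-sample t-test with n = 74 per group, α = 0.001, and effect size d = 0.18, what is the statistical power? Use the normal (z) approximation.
Power ≈ 0.02

Power calculation (two-sample t-test, normal approximation):
z_β = d · √(n/2) - z_α
z_β = 0.18 · √(74/2) - 3.090
z_β = 0.18 · 6.083 - 3.090
z_β = -1.995

Power = Φ(z_β) = Φ(-1.995) ≈ 0.023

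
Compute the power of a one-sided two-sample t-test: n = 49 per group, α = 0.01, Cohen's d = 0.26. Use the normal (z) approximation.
Power ≈ 0.15

Power calculation (two-sample t-test, normal approximation):
z_β = d · √(n/2) - z_α
z_β = 0.26 · √(49/2) - 2.326
z_β = 0.26 · 4.950 - 2.326
z_β = -1.039

Power = Φ(z_β) = Φ(-1.039) ≈ 0.149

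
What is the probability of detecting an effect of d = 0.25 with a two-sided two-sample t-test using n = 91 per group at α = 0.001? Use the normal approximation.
Power ≈ 0.05

Power calculation (two-sample t-test, normal approximation):
z_β = d · √(n/2) - z_{α/2}
z_β = 0.25 · √(91/2) - 3.291
z_β = 0.25 · 6.745 - 3.291
z_β = -1.604

Power = Φ(z_β) = Φ(-1.604) ≈ 0.054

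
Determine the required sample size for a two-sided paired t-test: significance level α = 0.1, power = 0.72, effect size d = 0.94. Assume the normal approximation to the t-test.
n = 6 pairs

Sample size formula (paired t-test, normal approximation):
n = ((z_{α/2} + z_β) / d)²

z_{α/2} = 1.645 (for α = 0.1, two-sided)
z_β = 0.583 (for power = 0.72)
d = 0.94

n = ((1.645 + 0.583) / 0.94)²
n = (2.370)²
n ≈ 5.62
Round up to the next whole number: n = 6 pairs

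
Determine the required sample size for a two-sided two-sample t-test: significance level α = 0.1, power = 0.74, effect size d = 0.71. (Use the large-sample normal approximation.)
n = 21 per group

Sample size formula (two-sample t-test, normal approximation):
n = 2 · ((z_{α/2} + z_β) / d)²

z_{α/2} = 1.645 (for α = 0.1, two-sided)
z_β = 0.643 (for power = 0.74)
d = 0.71

n = 2 · ((1.645 + 0.643) / 0.71)²
n = 2 · (3.223)²
n ≈ 20.78
Round up to the next whole number: n = 21 per group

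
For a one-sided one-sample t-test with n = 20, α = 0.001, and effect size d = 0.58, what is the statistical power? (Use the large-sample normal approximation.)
Power ≈ 0.31

Power calculation (one-sample t-test, normal approximation):
z_β = d · √n - z_α
z_β = 0.58 · √20 - 3.090
z_β = 0.58 · 4.472 - 3.090
z_β = -0.496

Power = Φ(z_β) = Φ(-0.496) ≈ 0.310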